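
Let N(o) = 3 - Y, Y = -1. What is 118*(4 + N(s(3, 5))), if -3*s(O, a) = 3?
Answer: 944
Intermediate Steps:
s(O, a) = -1 (s(O, a) = -⅓*3 = -1)
N(o) = 4 (N(o) = 3 - 1*(-1) = 3 + 1 = 4)
118*(4 + N(s(3, 5))) = 118*(4 + 4) = 118*8 = 944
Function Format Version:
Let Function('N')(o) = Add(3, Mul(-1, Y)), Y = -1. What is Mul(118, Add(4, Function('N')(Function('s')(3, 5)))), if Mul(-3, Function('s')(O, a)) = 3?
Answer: 944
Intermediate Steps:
Function('s')(O, a) = -1 (Function('s')(O, a) = Mul(Rational(-1, 3), 3) = -1)
Function('N')(o) = 4 (Function('N')(o) = Add(3, Mul(-1, -1)) = Add(3, 1) = 4)
Mul(118, Add(4, Function('N')(Function('s')(3, 5)))) = Mul(118, Add(4, 4)) = Mul(118, 8) = 944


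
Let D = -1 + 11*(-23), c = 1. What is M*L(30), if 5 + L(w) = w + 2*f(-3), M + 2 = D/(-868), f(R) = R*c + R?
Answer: -9633/434 ≈ -22.196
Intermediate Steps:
f(R) = 2*R (f(R) = R*1 + R = R + R = 2*R)
D = -254 (D = -1 - 253 = -254)
M = -741/434 (M = -2 - 254/(-868) = -2 - 254*(-1/868) = -2 + 127/434 = -741/434 ≈ -1.7074)
L(w) = -17 + w (L(w) = -5 + (w + 2*(2*(-3))) = -5 + (w + 2*(-6)) = -5 + (w - 12) = -5 + (-12 + w) = -17 + w)
M*L(30) = -741*(-17 + 30)/434 = -741/434*13 = -9633/434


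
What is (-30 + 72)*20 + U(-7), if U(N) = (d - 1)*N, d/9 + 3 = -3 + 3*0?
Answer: 1225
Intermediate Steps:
d = -54 (d = -27 + 9*(-3 + 3*0) = -27 + 9*(-3 + 0) = -27 + 9*(-3) = -27 - 27 = -54)
U(N) = -55*N (U(N) = (-54 - 1)*N = -55*N)
(-30 + 72)*20 + U(-7) = (-30 + 72)*20 - 55*(-7) = 42*20 + 385 = 840 + 385 = 1225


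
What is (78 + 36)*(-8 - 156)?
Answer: -18696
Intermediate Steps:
(78 + 36)*(-8 - 156) = 114*(-164) = -18696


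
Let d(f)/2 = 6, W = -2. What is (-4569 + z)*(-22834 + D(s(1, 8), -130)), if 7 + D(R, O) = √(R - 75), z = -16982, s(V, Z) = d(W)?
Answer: 492246391 - 64653*I*√7 ≈ 4.9225e+8 - 1.7106e+5*I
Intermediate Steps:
d(f) = 12 (d(f) = 2*6 = 12)
s(V, Z) = 12
D(R, O) = -7 + √(-75 + R) (D(R, O) = -7 + √(R - 75) = -7 + √(-75 + R))
(-4569 + z)*(-22834 + D(s(1, 8), -130)) = (-4569 - 16982)*(-22834 + (-7 + √(-75 + 12))) = -21551*(-22834 + (-7 + √(-63))) = -21551*(-22834 + (-7 + 3*I*√7)) = -21551*(-22841 + 3*I*√7) = 492246391 - 64653*I*√7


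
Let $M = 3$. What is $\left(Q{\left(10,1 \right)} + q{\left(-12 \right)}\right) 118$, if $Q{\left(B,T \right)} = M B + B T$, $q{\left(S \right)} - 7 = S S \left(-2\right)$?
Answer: $-28438$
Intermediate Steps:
$q{\left(S \right)} = 7 - 2 S^{2}$ ($q{\left(S \right)} = 7 + S S \left(-2\right) = 7 + S \left(- 2 S\right) = 7 - 2 S^{2}$)
$Q{\left(B,T \right)} = 3 B + B T$
$\left(Q{\left(10,1 \right)} + q{\left(-12 \right)}\right) 118 = \left(10 \left(3 + 1\right) + \left(7 - 2 \left(-12\right)^{2}\right)\right) 118 = \left(10 \cdot 4 + \left(7 - 288\right)\right) 118 = \left(40 + \left(7 - 288\right)\right) 118 = \left(40 - 281\right) 118 = \left(-241\right) 118 = -28438$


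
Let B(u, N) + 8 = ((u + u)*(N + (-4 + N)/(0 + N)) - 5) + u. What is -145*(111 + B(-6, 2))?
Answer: -11600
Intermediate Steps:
B(u, N) = -13 + u + 2*u*(N + (-4 + N)/N) (B(u, N) = -8 + (((u + u)*(N + (-4 + N)/(0 + N)) - 5) + u) = -8 + (((2*u)*(N + (-4 + N)/N) - 5) + u) = -8 + ((2*u*(N + (-4 + N)/N) - 5) + u) = -8 + ((-5 + 2*u*(N + (-4 + N)/N)) + u) = -8 + (-5 + u + 2*u*(N + (-4 + N)/N)) = -13 + u + 2*u*(N + (-4 + N)/N))
-145*(111 + B(-6, 2)) = -145*(111 + (-13 + 3*(-6) - 8*(-6)/2 + 2*2*(-6))) = -145*(111 + (-13 - 18 - 8*(-6)*1/2 - 24)) = -145*(111 + (-13 - 18 + 24 - 24)) = -145*(111 - 31) = -145*80 = -11600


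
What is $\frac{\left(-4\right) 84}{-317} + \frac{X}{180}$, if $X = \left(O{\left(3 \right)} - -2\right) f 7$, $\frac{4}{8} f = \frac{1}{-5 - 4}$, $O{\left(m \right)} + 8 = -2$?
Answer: $\frac{144956}{128385} \approx 1.1291$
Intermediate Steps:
$O{\left(m \right)} = -10$ ($O{\left(m \right)} = -8 - 2 = -10$)
$f = - \frac{2}{9}$ ($f = \frac{2}{-5 - 4} = \frac{2}{-9} = 2 \left(- \frac{1}{9}\right) = - \frac{2}{9} \approx -0.22222$)
$X = \frac{112}{9}$ ($X = \left(-10 - -2\right) \left(- \frac{2}{9}\right) 7 = \left(-10 + 2\right) \left(- \frac{2}{9}\right) 7 = \left(-8\right) \left(- \frac{2}{9}\right) 7 = \frac{16}{9} \cdot 7 = \frac{112}{9} \approx 12.444$)
$\frac{\left(-4\right) 84}{-317} + \frac{X}{180} = \frac{\left(-4\right) 84}{-317} + \frac{112}{9 \cdot 180} = \left(-336\right) \left(- \frac{1}{317}\right) + \frac{112}{9} \cdot \frac{1}{180} = \frac{336}{317} + \frac{28}{405} = \frac{144956}{128385}$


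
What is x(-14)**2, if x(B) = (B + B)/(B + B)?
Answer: 1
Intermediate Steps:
x(B) = 1 (x(B) = (2*B)/((2*B)) = (2*B)*(1/(2*B)) = 1)
x(-14)**2 = 1**2 = 1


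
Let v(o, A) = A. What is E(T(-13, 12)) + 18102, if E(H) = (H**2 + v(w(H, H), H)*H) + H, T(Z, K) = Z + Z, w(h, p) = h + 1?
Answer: 19428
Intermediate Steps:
w(h, p) = 1 + h
T(Z, K) = 2*Z
E(H) = H + 2*H**2 (E(H) = (H**2 + H*H) + H = (H**2 + H**2) + H = 2*H**2 + H = H + 2*H**2)
E(T(-13, 12)) + 18102 = (2*(-13))*(1 + 2*(2*(-13))) + 18102 = -26*(1 + 2*(-26)) + 18102 = -26*(1 - 52) + 18102 = -26*(-51) + 18102 = 1326 + 18102 = 19428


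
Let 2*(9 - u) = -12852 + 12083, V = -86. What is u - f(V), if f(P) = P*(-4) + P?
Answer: 271/2 ≈ 135.50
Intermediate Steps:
f(P) = -3*P (f(P) = -4*P + P = -3*P)
u = 787/2 (u = 9 - (-12852 + 12083)/2 = 9 - ½*(-769) = 9 + 769/2 = 787/2 ≈ 393.50)
u - f(V) = 787/2 - (-3)*(-86) = 787/2 - 1*258 = 787/2 - 258 = 271/2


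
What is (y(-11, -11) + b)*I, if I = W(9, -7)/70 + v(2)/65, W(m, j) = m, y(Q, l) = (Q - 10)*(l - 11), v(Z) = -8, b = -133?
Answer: 47/26 ≈ 1.8077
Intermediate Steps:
y(Q, l) = (-11 + l)*(-10 + Q) (y(Q, l) = (-10 + Q)*(-11 + l) = (-11 + l)*(-10 + Q))
I = 1/182 (I = 9/70 - 8/65 = 1/182 ≈ 0.0054945)
(y(-11, -11) + b)*I = ((110 - 11*(-11) - 10*(-11) - 11*(-11)) - 133)*(1/182) = ((110 + 121 + 110 + 121) - 133)*(1/182) = (462 - 133)*(1/182) = 329*(1/182) = 47/26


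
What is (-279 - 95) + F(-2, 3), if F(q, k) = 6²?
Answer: -338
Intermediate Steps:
F(q, k) = 36
(-279 - 95) + F(-2, 3) = (-279 - 95) + 36 = -374 + 36 = -338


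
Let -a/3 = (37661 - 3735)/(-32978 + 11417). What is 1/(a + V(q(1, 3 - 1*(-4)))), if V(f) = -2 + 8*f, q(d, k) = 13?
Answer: 7187/767000 ≈ 0.0093703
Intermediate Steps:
a = 33926/7187 (a = -3*(37661 - 3735)/(-32978 + 11417) = -101778/(-21561) = -101778*(-1)/21561 = -3*(-33926/21561) = 33926/7187 ≈ 4.7205)
1/(a + V(q(1, 3 - 1*(-4)))) = 1/(33926/7187 + (-2 + 8*13)) = 1/(33926/7187 + (-2 + 104)) = 1/(33926/7187 + 102) = 1/(767000/7187) = 7187/767000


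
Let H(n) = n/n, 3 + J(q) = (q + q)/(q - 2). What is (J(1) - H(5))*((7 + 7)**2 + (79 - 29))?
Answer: -1476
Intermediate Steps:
J(q) = -3 + 2*q/(-2 + q) (J(q) = -3 + (q + q)/(q - 2) = -3 + (2*q)/(-2 + q) = -3 + 2*q/(-2 + q))
H(n) = 1
(J(1) - H(5))*((7 + 7)**2 + (79 - 29)) = ((6 - 1*1)/(-2 + 1) - 1*1)*((7 + 7)**2 + (79 - 29)) = ((6 - 1)/(-1) - 1)*(14**2 + 50) = (-1*5 - 1)*(196 + 50) = (-5 - 1)*246 = -6*246 = -1476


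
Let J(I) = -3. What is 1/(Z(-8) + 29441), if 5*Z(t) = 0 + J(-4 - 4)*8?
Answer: 5/147181 ≈ 3.3972e-5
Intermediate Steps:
Z(t) = -24/5 (Z(t) = (0 - 3*8)/5 = (0 - 24)/5 = (1/5)*(-24) = -24/5)
1/(Z(-8) + 29441) = 1/(-24/5 + 29441) = 1/(147181/5) = 5/147181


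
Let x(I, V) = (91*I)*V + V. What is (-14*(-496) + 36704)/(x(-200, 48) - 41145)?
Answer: -43648/914697 ≈ -0.047719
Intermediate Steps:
x(I, V) = V + 91*I*V (x(I, V) = 91*I*V + V = V + 91*I*V)
(-14*(-496) + 36704)/(x(-200, 48) - 41145) = (-14*(-496) + 36704)/(48*(1 + 91*(-200)) - 41145) = (6944 + 36704)/(48*(1 - 18200) - 41145) = 43648/(48*(-18199) - 41145) = 43648/(-873552 - 41145) = 43648/(-914697) = 43648*(-1/914697) = -43648/914697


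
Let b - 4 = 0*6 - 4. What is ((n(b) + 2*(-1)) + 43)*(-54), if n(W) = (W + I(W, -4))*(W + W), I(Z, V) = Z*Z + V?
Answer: -2214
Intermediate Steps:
b = 0 (b = 4 + (0*6 - 4) = 4 + (0 - 4) = 4 - 4 = 0)
I(Z, V) = V + Z² (I(Z, V) = Z² + V = V + Z²)
n(W) = 2*W*(-4 + W + W²) (n(W) = (W + (-4 + W²))*(W + W) = (-4 + W + W²)*(2*W) = 2*W*(-4 + W + W²))
((n(b) + 2*(-1)) + 43)*(-54) = ((2*0*(-4 + 0 + 0²) + 2*(-1)) + 43)*(-54) = ((2*0*(-4 + 0 + 0) - 2) + 43)*(-54) = ((2*0*(-4) - 2) + 43)*(-54) = ((0 - 2) + 43)*(-54) = (-2 + 43)*(-54) = 41*(-54) = -2214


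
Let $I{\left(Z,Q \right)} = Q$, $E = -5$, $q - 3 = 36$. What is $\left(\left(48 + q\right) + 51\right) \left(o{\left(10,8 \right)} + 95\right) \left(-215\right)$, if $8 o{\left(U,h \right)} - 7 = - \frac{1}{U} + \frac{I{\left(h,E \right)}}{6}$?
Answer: $- \frac{11364599}{4} \approx -2.8411 \cdot 10^{6}$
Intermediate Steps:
$q = 39$ ($q = 3 + 36 = 39$)
$o{\left(U,h \right)} = \frac{37}{48} - \frac{1}{8 U}$ ($o{\left(U,h \right)} = \frac{7}{8} + \frac{- \frac{1}{U} - \frac{5}{6}}{8} = \frac{7}{8} + \frac{- \frac{5}{6} - \frac{1}{U}}{8} = \frac{7}{8} - \left(\frac{5}{48} + \frac{1}{8 U}\right) = \frac{37}{48} - \frac{1}{8 U}$)
$\left(\left(48 + q\right) + 51\right) \left(o{\left(10,8 \right)} + 95\right) \left(-215\right) = \left(\left(48 + 39\right) + 51\right) \left(\frac{-6 + 37 \cdot 10}{48 \cdot 10} + 95\right) \left(-215\right) = \left(87 + 51\right) \left(\frac{1}{48} \cdot \frac{1}{10} \left(-6 + 370\right) + 95\right) \left(-215\right) = 138 \left(\frac{1}{48} \cdot \frac{1}{10} \cdot 364 + 95\right) \left(-215\right) = 138 \left(\frac{91}{120} + 95\right) \left(-215\right) = 138 \cdot \frac{11491}{120} \left(-215\right) = \frac{264293}{20} \left(-215\right) = - \frac{11364599}{4}$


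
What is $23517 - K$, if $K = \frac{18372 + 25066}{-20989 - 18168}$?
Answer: $\frac{920898607}{39157} \approx 23518.0$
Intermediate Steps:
$K = - \frac{43438}{39157}$ ($K = \frac{43438}{-39157} = 43438 \left(- \frac{1}{39157}\right) = - \frac{43438}{39157} \approx -1.1093$)
$23517 - K = 23517 - - \frac{43438}{39157} = 23517 + \frac{43438}{39157} = \frac{920898607}{39157}$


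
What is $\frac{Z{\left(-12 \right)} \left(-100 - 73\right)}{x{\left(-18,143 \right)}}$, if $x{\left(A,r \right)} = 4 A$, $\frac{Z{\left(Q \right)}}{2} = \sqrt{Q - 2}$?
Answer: $\frac{173 i \sqrt{14}}{36} \approx 17.981 i$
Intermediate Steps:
$Z{\left(Q \right)} = 2 \sqrt{-2 + Q}$ ($Z{\left(Q \right)} = 2 \sqrt{Q - 2} = 2 \sqrt{-2 + Q}$)
$\frac{Z{\left(-12 \right)} \left(-100 - 73\right)}{x{\left(-18,143 \right)}} = \frac{2 \sqrt{-2 - 12} \left(-100 - 73\right)}{4 \left(-18\right)} = \frac{2 \sqrt{-14} \left(-173\right)}{-72} = 2 i \sqrt{14} \left(-173\right) \left(- \frac{1}{72}\right) = - 346 i \sqrt{14} \left(- \frac{1}{72}\right) = \frac{173 i \sqrt{14}}{36}$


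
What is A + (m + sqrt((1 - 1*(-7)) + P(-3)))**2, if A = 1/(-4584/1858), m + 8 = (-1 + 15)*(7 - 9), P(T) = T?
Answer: 2980963/2292 - 72*sqrt(5) ≈ 1139.6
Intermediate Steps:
m = -36 (m = -8 + (-1 + 15)*(7 - 9) = -8 + 14*(-2) = -8 - 28 = -36)
A = -929/2292 (A = 1/(-4584*1/1858) = 1/(-2292/929) = -929/2292 ≈ -0.40532)
A + (m + sqrt((1 - 1*(-7)) + P(-3)))**2 = -929/2292 + (-36 + sqrt((1 - 1*(-7)) - 3))**2 = -929/2292 + (-36 + sqrt((1 + 7) - 3))**2 = -929/2292 + (-36 + sqrt(8 - 3))**2 = -929/2292 + (-36 + sqrt(5))**2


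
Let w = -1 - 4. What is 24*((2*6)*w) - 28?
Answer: -1468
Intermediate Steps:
w = -5
24*((2*6)*w) - 28 = 24*((2*6)*(-5)) - 28 = 24*(12*(-5)) - 28 = 24*(-60) - 28 = -1440 - 28 = -1468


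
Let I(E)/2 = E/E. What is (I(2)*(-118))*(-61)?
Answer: 14396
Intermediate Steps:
I(E) = 2 (I(E) = 2*(E/E) = 2*1 = 2)
(I(2)*(-118))*(-61) = (2*(-118))*(-61) = -236*(-61) = 14396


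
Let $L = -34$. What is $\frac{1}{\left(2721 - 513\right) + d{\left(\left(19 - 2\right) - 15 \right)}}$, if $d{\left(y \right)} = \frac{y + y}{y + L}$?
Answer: $\frac{8}{17663} \approx 0.00045292$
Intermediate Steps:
$d{\left(y \right)} = \frac{2 y}{-34 + y}$ ($d{\left(y \right)} = \frac{y + y}{y - 34} = \frac{2 y}{-34 + y}$)
$\frac{1}{\left(2721 - 513\right) + d{\left(\left(19 - 2\right) - 15 \right)}} = \frac{1}{\left(2721 - 513\right) + \frac{2 \left(\left(19 - 2\right) - 15\right)}{-34 + \left(\left(19 - 2\right) - 15\right)}} = \frac{1}{2208 + \frac{2 \left(17 - 15\right)}{-34 + \left(17 - 15\right)}} = \frac{1}{2208 + 2 \cdot 2 \frac{1}{-34 + 2}} = \frac{1}{2208 + 2 \cdot 2 \frac{1}{-32}} = \frac{1}{2208 + 2 \cdot 2 \left(- \frac{1}{32}\right)} = \frac{1}{2208 - \frac{1}{8}} = \frac{1}{\frac{17663}{8}} = \frac{8}{17663}$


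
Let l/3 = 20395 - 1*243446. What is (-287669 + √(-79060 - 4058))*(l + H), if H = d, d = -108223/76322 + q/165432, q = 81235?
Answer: 1215229662272801639341/6313050552 - 4224402567787289*I*√83118/6313050552 ≈ 1.9249e+11 - 1.9292e+8*I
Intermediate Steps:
l = -669153 (l = 3*(20395 - 1*243446) = 3*(20395 - 243446) = 3*(-223051) = -669153)
d = -5851764833/6313050552 (d = -108223/76322 + 81235/165432 = -5851764833/6313050552 ≈ -0.92693)
H = -5851764833/6313050552 ≈ -0.92693
(-287669 + √(-79060 - 4058))*(l + H) = (-287669 + √(-79060 - 4058))*(-669153 - 5851764833/6313050552) = (-287669 + √(-83118))*(-4224402567787289/6313050552) = (-287669 + I*√83118)*(-4224402567787289/6313050552) = 1215229662272801639341/6313050552 - 4224402567787289*I*√83118/6313050552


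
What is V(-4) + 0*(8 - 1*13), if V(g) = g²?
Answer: 16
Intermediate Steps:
V(-4) + 0*(8 - 1*13) = (-4)² + 0*(8 - 1*13) = 16 + 0*(8 - 13) = 16 + 0*(-5) = 16 + 0 = 16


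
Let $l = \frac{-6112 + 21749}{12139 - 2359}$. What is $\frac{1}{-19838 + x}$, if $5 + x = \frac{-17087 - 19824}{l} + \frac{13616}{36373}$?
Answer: $- \frac{568764601}{24416057057591} \approx -2.3295 \cdot 10^{-5}$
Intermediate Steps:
$l = \frac{15637}{9780} \approx 1.5989$
$x = - \frac{13132904902953}{568764601}$ ($x = -5 + \left(\frac{-17087 - 19824}{\frac{15637}{9780}} + \frac{13616}{36373}\right) = -5 + \left(\left(-17087 - 19824\right) \frac{9780}{15637} + 13616 \cdot \frac{1}{36373}\right) = -5 + \left(\left(-36911\right) \frac{9780}{15637} + \frac{13616}{36373}\right) = -5 + \left(- \frac{360989580}{15637} + \frac{13616}{36373}\right) = -5 - \frac{13130061079948}{568764601} = - \frac{13132904902953}{568764601} \approx -23090.0$)
$\frac{1}{-19838 + x} = \frac{1}{-19838 - \frac{13132904902953}{568764601}} = \frac{1}{- \frac{24416057057591}{568764601}} = - \frac{568764601}{24416057057591}$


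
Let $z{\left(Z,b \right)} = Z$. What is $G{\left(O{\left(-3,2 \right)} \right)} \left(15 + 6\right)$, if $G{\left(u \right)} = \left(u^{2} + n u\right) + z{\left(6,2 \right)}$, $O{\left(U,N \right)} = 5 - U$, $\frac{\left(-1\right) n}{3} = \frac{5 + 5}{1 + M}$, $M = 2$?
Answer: $-210$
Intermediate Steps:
$n = -10$ ($n = - 3 \frac{5 + 5}{1 + 2} = - 3 \cdot \frac{10}{3} = - 3 \cdot 10 \cdot \frac{1}{3} = \left(-3\right) \frac{10}{3} = -10$)
$G{\left(u \right)} = 6 + u^{2} - 10 u$ ($G{\left(u \right)} = \left(u^{2} - 10 u\right) + 6 = 6 + u^{2} - 10 u$)
$G{\left(O{\left(-3,2 \right)} \right)} \left(15 + 6\right) = \left(6 + \left(5 - -3\right)^{2} - 10 \left(5 - -3\right)\right) \left(15 + 6\right) = \left(6 + \left(5 + 3\right)^{2} - 10 \left(5 + 3\right)\right) 21 = \left(6 + 8^{2} - 80\right) 21 = \left(6 + 64 - 80\right) 21 = \left(-10\right) 21 = -210$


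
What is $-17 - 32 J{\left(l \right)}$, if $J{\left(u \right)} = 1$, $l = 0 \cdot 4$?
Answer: $-49$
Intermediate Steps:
$l = 0$
$-17 - 32 J{\left(l \right)} = -17 - 32 = -49$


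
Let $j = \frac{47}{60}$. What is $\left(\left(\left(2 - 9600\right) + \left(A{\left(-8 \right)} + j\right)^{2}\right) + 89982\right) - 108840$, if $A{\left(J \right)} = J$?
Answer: $- \frac{102254111}{3600} \approx -28404.0$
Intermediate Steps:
$j = \frac{47}{60}$ ($j = 47 \cdot \frac{1}{60} = \frac{47}{60} \approx 0.78333$)
$\left(\left(\left(2 - 9600\right) + \left(A{\left(-8 \right)} + j\right)^{2}\right) + 89982\right) - 108840 = \left(\left(\left(2 - 9600\right) + \left(-8 + \frac{47}{60}\right)^{2}\right) + 89982\right) - 108840 = \left(\left(\left(2 - 9600\right) + \left(- \frac{433}{60}\right)^{2}\right) + 89982\right) - 108840 = \left(\left(-9598 + \frac{187489}{3600}\right) + 89982\right) - 108840 = \left(- \frac{34365311}{3600} + 89982\right) - 108840 = \frac{289569889}{3600} - 108840 = - \frac{102254111}{3600}$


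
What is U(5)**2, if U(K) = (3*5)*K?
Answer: 5625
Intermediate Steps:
U(K) = 15*K
U(5)**2 = (15*5)**2 = 75**2 = 5625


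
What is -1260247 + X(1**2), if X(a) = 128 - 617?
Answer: -1260736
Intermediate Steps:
X(a) = -489
-1260247 + X(1**2) = -1260247 - 489 = -1260736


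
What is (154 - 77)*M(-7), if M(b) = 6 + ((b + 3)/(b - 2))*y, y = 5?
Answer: 5698/9 ≈ 633.11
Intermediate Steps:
M(b) = 6 + 5*(3 + b)/(-2 + b) (M(b) = 6 + ((b + 3)/(b - 2))*5 = 6 + ((3 + b)/(-2 + b))*5 = 6 + 5*(3 + b)/(-2 + b))
(154 - 77)*M(-7) = (154 - 77)*((3 + 11*(-7))/(-2 - 7)) = 77*((3 - 77)/(-9)) = 77*(-⅑*(-74)) = 77*(74/9) = 5698/9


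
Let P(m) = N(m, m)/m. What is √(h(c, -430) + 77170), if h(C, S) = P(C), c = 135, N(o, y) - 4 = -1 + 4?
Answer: √156269355/45 ≈ 277.79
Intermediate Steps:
N(o, y) = 7 (N(o, y) = 4 + (-1 + 4) = 4 + 3 = 7)
P(m) = 7/m
h(C, S) = 7/C
√(h(c, -430) + 77170) = √(7/135 + 77170) = √(10417957/135) = √156269355/45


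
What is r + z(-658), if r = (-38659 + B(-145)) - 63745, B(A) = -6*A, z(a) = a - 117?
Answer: -102309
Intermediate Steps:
z(a) = -117 + a
r = -101534 (r = (-38659 - 6*(-145)) - 63745 = (-38659 + 870) - 63745 = -37789 - 63745 = -101534)
r + z(-658) = -101534 + (-117 - 658) = -101534 - 775 = -102309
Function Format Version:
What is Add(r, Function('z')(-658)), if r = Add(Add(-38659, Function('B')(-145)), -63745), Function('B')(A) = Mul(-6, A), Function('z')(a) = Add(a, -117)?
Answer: -102309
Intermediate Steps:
Function('z')(a) = Add(-117, a)
r = -101534 (r = Add(Add(-38659, Mul(-6, -145)), -63745) = Add(Add(-38659, 870), -63745) = Add(-37789, -63745) = -101534)
Add(r, Function('z')(-658)) = Add(-101534, Add(-117, -658)) = Add(-101534, -775) = -102309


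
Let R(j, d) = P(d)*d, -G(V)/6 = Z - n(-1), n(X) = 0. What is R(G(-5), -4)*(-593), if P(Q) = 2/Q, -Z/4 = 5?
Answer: -1186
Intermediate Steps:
Z = -20 (Z = -4*5 = -20)
G(V) = 120 (G(V) = -6*(-20 - 1*0) = -6*(-20 + 0) = -6*(-20) = 120)
R(j, d) = 2 (R(j, d) = (2/d)*d = 2)
R(G(-5), -4)*(-593) = 2*(-593) = -1186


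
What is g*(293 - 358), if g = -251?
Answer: 16315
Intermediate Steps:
g*(293 - 358) = -251*(293 - 358) = -251*(-65) = 16315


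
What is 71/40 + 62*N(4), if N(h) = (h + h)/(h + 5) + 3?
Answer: 87439/360 ≈ 242.89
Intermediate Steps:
N(h) = 3 + 2*h/(5 + h) (N(h) = (2*h)/(5 + h) + 3 = 2*h/(5 + h) + 3 = 3 + 2*h/(5 + h))
71/40 + 62*N(4) = 71/40 + 62*(5*(3 + 4)/(5 + 4)) = 71*(1/40) + 62*(5*7/9) = 71/40 + 62*(5*(1/9)*7) = 71/40 + 62*(35/9) = 71/40 + 2170/9 = 87439/360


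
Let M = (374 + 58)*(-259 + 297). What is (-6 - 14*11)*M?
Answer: -2626560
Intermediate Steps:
M = 16416 (M = 432*38 = 16416)
(-6 - 14*11)*M = (-6 - 14*11)*16416 = (-6 - 154)*16416 = -160*16416 = -2626560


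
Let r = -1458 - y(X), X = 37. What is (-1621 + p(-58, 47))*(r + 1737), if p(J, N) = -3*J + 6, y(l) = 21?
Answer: -371778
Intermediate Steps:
p(J, N) = 6 - 3*J
r = -1479 (r = -1458 - 1*21 = -1458 - 21 = -1479)
(-1621 + p(-58, 47))*(r + 1737) = (-1621 + (6 - 3*(-58)))*(-1479 + 1737) = (-1621 + (6 + 174))*258 = (-1621 + 180)*258 = -1441*258 = -371778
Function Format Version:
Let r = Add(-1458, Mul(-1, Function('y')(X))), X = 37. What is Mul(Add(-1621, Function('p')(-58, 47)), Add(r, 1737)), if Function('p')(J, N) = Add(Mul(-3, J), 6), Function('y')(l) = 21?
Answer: -371778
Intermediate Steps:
Function('p')(J, N) = Add(6, Mul(-3, J))
r = -1479 (r = Add(-1458, Mul(-1, 21)) = Add(-1458, -21) = -1479)
Mul(Add(-1621, Function('p')(-58, 47)), Add(r, 1737)) = Mul(Add(-1621, Add(6, Mul(-3, -58))), Add(-1479, 1737)) = Mul(Add(-1621, Add(6, 174)), 258) = Mul(Add(-1621, 180), 258) = Mul(-1441, 258) = -371778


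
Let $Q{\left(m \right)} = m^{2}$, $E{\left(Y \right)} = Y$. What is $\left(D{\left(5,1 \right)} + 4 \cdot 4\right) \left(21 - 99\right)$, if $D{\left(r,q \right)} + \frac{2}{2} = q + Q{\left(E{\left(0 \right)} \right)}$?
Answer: $-1248$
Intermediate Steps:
$D{\left(r,q \right)} = -1 + q$ ($D{\left(r,q \right)} = -1 + \left(q + 0^{2}\right) = -1 + \left(q + 0\right) = -1 + q$)
$\left(D{\left(5,1 \right)} + 4 \cdot 4\right) \left(21 - 99\right) = \left(\left(-1 + 1\right) + 4 \cdot 4\right) \left(21 - 99\right) = \left(0 + 16\right) \left(-78\right) = 16 \left(-78\right) = -1248$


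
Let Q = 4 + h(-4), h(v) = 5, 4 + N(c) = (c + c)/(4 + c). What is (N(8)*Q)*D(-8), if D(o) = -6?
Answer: 144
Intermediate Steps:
N(c) = -4 + 2*c/(4 + c) (N(c) = -4 + (c + c)/(4 + c) = -4 + (2*c)/(4 + c) = -4 + 2*c/(4 + c))
Q = 9 (Q = 4 + 5 = 9)
(N(8)*Q)*D(-8) = ((2*(-8 - 1*8)/(4 + 8))*9)*(-6) = ((2*(-8 - 8)/12)*9)*(-6) = ((2*(1/12)*(-16))*9)*(-6) = -8/3*9*(-6) = -24*(-6) = 144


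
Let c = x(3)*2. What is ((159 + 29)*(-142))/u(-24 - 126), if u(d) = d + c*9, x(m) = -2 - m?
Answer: 3337/30 ≈ 111.23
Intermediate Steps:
c = -10 (c = (-2 - 1*3)*2 = (-2 - 3)*2 = -5*2 = -10)
u(d) = -90 + d (u(d) = d - 10*9 = d - 90 = -90 + d)
((159 + 29)*(-142))/u(-24 - 126) = ((159 + 29)*(-142))/(-90 + (-24 - 126)) = (188*(-142))/(-90 - 150) = -26696/(-240) = -26696*(-1/240) = 3337/30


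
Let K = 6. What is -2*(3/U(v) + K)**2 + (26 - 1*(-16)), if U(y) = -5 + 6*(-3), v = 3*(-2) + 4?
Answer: -14232/529 ≈ -26.904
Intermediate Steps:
v = -2 (v = -6 + 4 = -2)
U(y) = -23 (U(y) = -5 - 18 = -23)
-2*(3/U(v) + K)**2 + (26 - 1*(-16)) = -2*(3/(-23) + 6)**2 + (26 - 1*(-16)) = -2*(3*(-1/23) + 6)**2 + (26 + 16) = -2*(-3/23 + 6)**2 + 42 = -2*(135/23)**2 + 42 = -2*18225/529 + 42 = -36450/529 + 42 = -14232/529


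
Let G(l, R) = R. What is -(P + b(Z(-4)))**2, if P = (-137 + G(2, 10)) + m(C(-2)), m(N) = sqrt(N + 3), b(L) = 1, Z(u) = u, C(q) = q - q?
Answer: -15879 + 252*sqrt(3) ≈ -15443.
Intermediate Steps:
C(q) = 0
m(N) = sqrt(3 + N)
P = -127 + sqrt(3) (P = (-137 + 10) + sqrt(3 + 0) = -127 + sqrt(3) ≈ -125.27)
-(P + b(Z(-4)))**2 = -((-127 + sqrt(3)) + 1)**2 = -(-126 + sqrt(3))**2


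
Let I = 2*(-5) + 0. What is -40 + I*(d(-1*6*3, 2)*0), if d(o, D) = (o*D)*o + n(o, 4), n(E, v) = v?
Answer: -40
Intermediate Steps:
d(o, D) = 4 + D*o² (d(o, D) = (o*D)*o + 4 = (D*o)*o + 4 = D*o² + 4 = 4 + D*o²)
I = -10 (I = -10 + 0 = -10)
-40 + I*(d(-1*6*3, 2)*0) = -40 - 10*(4 + 2*(-1*6*3)²)*0 = -40 - 10*(4 + 2*(-6*3)²)*0 = -40 - 10*(4 + 2*(-18)²)*0 = -40 - 10*(4 + 2*324)*0 = -40 - 10*(4 + 648)*0 = -40 - 6520*0 = -40 - 10*0 = -40 + 0 = -40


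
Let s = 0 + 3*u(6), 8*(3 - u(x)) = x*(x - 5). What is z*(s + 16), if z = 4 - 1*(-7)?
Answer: 1001/4 ≈ 250.25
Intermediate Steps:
u(x) = 3 - x*(-5 + x)/8 (u(x) = 3 - x*(x - 5)/8 = 3 - x*(-5 + x)/8)
s = 27/4 (s = 0 + 3*(3 - ⅛*6² + (5/8)*6) = 0 + 3*(3 - ⅛*36 + 15/4) = 0 + 3*(3 - 9/2 + 15/4) = 0 + 3*(9/4) = 0 + 27/4 = 27/4 ≈ 6.7500)
z = 11 (z = 4 + 7 = 11)
z*(s + 16) = 11*(27/4 + 16) = 11*(91/4) = 1001/4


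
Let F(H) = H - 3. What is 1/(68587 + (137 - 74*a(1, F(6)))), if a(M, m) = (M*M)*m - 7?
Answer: 1/69020 ≈ 1.4489e-5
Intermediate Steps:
F(H) = -3 + H
a(M, m) = -7 + m*M² (a(M, m) = M²*m - 7 = m*M² - 7 = -7 + m*M²)
1/(68587 + (137 - 74*a(1, F(6)))) = 1/(68587 + (137 - 74*(-7 + (-3 + 6)*1²))) = 1/(68587 + (137 - 74*(-7 + 3*1))) = 1/(68587 + (137 - 74*(-7 + 3))) = 1/(68587 + (137 - 74*(-4))) = 1/(68587 + (137 + 296)) = 1/(68587 + 433) = 1/69020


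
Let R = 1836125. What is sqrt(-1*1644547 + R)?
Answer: sqrt(191578) ≈ 437.70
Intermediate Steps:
sqrt(-1*1644547 + R) = sqrt(-1*1644547 + 1836125) = sqrt(-1644547 + 1836125) = sqrt(191578)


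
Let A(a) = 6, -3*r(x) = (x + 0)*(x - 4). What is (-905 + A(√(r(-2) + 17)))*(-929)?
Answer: 835171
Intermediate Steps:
r(x) = -x*(-4 + x)/3 (r(x) = -(x + 0)*(x - 4)/3 = -x*(-4 + x)/3)
(-905 + A(√(r(-2) + 17)))*(-929) = (-905 + 6)*(-929) = -899*(-929) = 835171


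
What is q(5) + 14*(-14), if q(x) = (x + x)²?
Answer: -96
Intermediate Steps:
q(x) = 4*x² (q(x) = (2*x)² = 4*x²)
q(5) + 14*(-14) = 4*5² + 14*(-14) = 4*25 - 196 = 100 - 196 = -96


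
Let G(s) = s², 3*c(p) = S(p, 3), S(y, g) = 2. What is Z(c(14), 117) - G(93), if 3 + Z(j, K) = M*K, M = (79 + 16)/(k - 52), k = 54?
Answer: -6189/2 ≈ -3094.5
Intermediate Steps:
c(p) = ⅔ (c(p) = (⅓)*2 = ⅔)
M = 95/2 (M = (79 + 16)/(54 - 52) = 95/2 ≈ 47.500)
Z(j, K) = -3 + 95*K/2
Z(c(14), 117) - G(93) = (-3 + (95/2)*117) - 1*93² = (-3 + 11115/2) - 1*8649 = 11109/2 - 8649 = -6189/2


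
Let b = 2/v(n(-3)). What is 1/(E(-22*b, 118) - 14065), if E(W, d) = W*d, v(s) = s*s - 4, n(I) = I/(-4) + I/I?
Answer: -15/127903 ≈ -0.00011728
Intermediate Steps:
n(I) = 1 - I/4 (n(I) = I*(-¼) + 1 = -I/4 + 1 = 1 - I/4)
v(s) = -4 + s² (v(s) = s² - 4 = -4 + s²)
b = -32/15 (b = 2/(-4 + (1 - ¼*(-3))²) = 2/(-4 + (1 + ¾)²) = 2/(-4 + (7/4)²) = 2/(-4 + 49/16) = 2/(-15/16) = 2*(-16/15) = -32/15 ≈ -2.1333)
1/(E(-22*b, 118) - 14065) = 1/(-22*(-32/15)*118 - 14065) = 1/((704/15)*118 - 14065) = 1/(83072/15 - 14065) = 1/(-127903/15) = -15/127903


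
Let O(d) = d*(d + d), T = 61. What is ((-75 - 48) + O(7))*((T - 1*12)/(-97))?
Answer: 1225/97 ≈ 12.629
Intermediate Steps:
O(d) = 2*d**2 (O(d) = d*(2*d) = 2*d**2)
((-75 - 48) + O(7))*((T - 1*12)/(-97)) = ((-75 - 48) + 2*7**2)*((61 - 1*12)/(-97)) = (-123 + 2*49)*((61 - 12)*(-1/97)) = (-123 + 98)*(49*(-1/97)) = -25*(-49/97) = 1225/97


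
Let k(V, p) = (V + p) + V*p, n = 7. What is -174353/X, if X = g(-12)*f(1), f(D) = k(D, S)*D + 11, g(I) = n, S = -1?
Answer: -174353/70 ≈ -2490.8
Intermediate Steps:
k(V, p) = V + p + V*p
g(I) = 7
f(D) = 11 - D (f(D) = (D - 1 + D*(-1))*D + 11 = (D - 1 - D)*D + 11 = -D + 11 = 11 - D)
X = 70 (X = 7*(11 - 1*1) = 7*(11 - 1) = 7*10 = 70)
-174353/X = -174353/70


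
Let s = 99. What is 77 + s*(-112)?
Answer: -11011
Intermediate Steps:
77 + s*(-112) = 77 + 99*(-112) = 77 - 11088 = -11011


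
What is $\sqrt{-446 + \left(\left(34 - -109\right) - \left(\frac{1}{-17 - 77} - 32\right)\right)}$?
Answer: $\frac{i \sqrt{2394462}}{94} \approx 16.462 i$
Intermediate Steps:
$\sqrt{-446 + \left(\left(34 - -109\right) - \left(\frac{1}{-17 - 77} - 32\right)\right)} = \sqrt{-446 + \left(\left(34 + 109\right) - \left(\frac{1}{-94} - 32\right)\right)} = \sqrt{-446 + \left(143 - \left(- \frac{1}{94} - 32\right)\right)} = \sqrt{-446 + \left(143 - - \frac{3009}{94}\right)} = \sqrt{-446 + \left(143 + \frac{3009}{94}\right)} = \sqrt{-446 + \frac{16451}{94}} = \sqrt{- \frac{25473}{94}} = \frac{i \sqrt{2394462}}{94}$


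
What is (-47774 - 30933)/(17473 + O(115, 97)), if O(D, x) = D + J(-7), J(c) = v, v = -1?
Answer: -78707/17587 ≈ -4.4753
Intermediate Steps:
J(c) = -1
O(D, x) = -1 + D (O(D, x) = D - 1 = -1 + D)
(-47774 - 30933)/(17473 + O(115, 97)) = (-47774 - 30933)/(17473 + (-1 + 115)) = -78707/(17473 + 114) = -78707/17587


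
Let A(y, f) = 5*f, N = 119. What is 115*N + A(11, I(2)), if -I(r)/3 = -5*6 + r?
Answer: 14105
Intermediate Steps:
I(r) = 90 - 3*r (I(r) = -3*(-5*6 + r) = -3*(-30 + r) = 90 - 3*r)
115*N + A(11, I(2)) = 115*119 + 5*(90 - 3*2) = 13685 + 5*(90 - 6) = 13685 + 5*84 = 13685 + 420 = 14105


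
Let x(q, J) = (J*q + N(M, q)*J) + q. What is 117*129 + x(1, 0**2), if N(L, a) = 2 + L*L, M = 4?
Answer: 15094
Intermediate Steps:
N(L, a) = 2 + L**2
x(q, J) = q + 18*J + J*q (x(q, J) = (J*q + (2 + 4**2)*J) + q = (J*q + (2 + 16)*J) + q = (J*q + 18*J) + q = (18*J + J*q) + q = q + 18*J + J*q)
117*129 + x(1, 0**2) = 117*129 + (1 + 18*0**2 + 0**2*1) = 15093 + (1 + 18*0 + 0*1) = 15093 + (1 + 0 + 0) = 15093 + 1 = 15094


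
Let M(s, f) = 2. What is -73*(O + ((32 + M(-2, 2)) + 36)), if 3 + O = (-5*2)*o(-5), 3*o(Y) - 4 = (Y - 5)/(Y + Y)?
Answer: -11023/3 ≈ -3674.3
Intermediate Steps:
o(Y) = 4/3 + (-5 + Y)/(6*Y) (o(Y) = 4/3 + ((Y - 5)/(Y + Y))/3 = 4/3 + ((-5 + Y)/((2*Y)))/3 = 4/3 + ((-5 + Y)*(1/(2*Y)))/3 = 4/3 + ((-5 + Y)/(2*Y))/3 = 4/3 + (-5 + Y)/(6*Y))
O = -59/3 (O = -3 + (-5*2)*((1/6)*(-5 + 9*(-5))/(-5)) = -3 - 5*(-1)*(-5 - 45)/(3*5) = -3 - 5*(-1)*(-50)/(3*5) = -3 - 10*5/3 = -3 - 50/3 = -59/3 ≈ -19.667)
-73*(O + ((32 + M(-2, 2)) + 36)) = -73*(-59/3 + ((32 + 2) + 36)) = -73*(-59/3 + (34 + 36)) = -73*(-59/3 + 70) = -73*151/3 = -11023/3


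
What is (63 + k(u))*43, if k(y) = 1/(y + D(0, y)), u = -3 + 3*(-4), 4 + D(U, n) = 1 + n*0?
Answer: 48719/18 ≈ 2706.6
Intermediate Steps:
D(U, n) = -3 (D(U, n) = -4 + (1 + n*0) = -4 + (1 + 0) = -4 + 1 = -3)
u = -15 (u = -3 - 12 = -15)
k(y) = 1/(-3 + y) (k(y) = 1/(y - 3) = 1/(-3 + y))
(63 + k(u))*43 = (63 + 1/(-3 - 15))*43 = (63 + 1/(-18))*43 = (63 - 1/18)*43 = (1133/18)*43 = 48719/18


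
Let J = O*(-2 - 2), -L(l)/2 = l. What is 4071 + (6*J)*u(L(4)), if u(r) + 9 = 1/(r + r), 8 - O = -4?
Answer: 6681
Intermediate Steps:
O = 12 (O = 8 - 1*(-4) = 8 + 4 = 12)
L(l) = -2*l
u(r) = -9 + 1/(2*r) (u(r) = -9 + 1/(r + r) = -9 + 1/(2*r))
J = -48 (J = 12*(-2 - 2) = 12*(-4) = -48)
4071 + (6*J)*u(L(4)) = 4071 + (6*(-48))*(-9 + 1/(2*((-2*4)))) = 4071 - 288*(-9 + (½)/(-8)) = 4071 - 288*(-9 + (½)*(-⅛)) = 4071 - 288*(-9 - 1/16) = 4071 - 288*(-145/16) = 4071 + 2610 = 6681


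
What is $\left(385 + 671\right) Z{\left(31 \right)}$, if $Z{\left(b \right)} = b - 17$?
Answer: $14784$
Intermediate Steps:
$Z{\left(b \right)} = -17 + b$
$\left(385 + 671\right) Z{\left(31 \right)} = \left(385 + 671\right) \left(-17 + 31\right) = 1056 \cdot 14 = 14784$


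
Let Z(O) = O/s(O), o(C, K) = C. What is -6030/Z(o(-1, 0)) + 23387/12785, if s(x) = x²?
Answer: 77116937/12785 ≈ 6031.8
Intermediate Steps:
Z(O) = 1/O (Z(O) = O/(O²) = O/O² = 1/O)
-6030/Z(o(-1, 0)) + 23387/12785 = -6030/(1/(-1)) + 23387/12785 = -6030/(-1) + 23387*(1/12785) = -6030*(-1) + 23387/12785 = 6030 + 23387/12785 = 77116937/12785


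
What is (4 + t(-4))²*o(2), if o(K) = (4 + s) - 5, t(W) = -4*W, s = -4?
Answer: -2000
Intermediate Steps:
o(K) = -5 (o(K) = (4 - 4) - 5 = 0 - 5 = -5)
(4 + t(-4))²*o(2) = (4 - 4*(-4))²*(-5) = (4 + 16)²*(-5) = 20²*(-5) = 400*(-5) = -2000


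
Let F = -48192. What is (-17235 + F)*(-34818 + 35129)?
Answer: -20347797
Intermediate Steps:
(-17235 + F)*(-34818 + 35129) = (-17235 - 48192)*(-34818 + 35129) = -65427*311 = -20347797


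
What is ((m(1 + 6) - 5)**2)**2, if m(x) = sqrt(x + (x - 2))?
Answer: 2569 - 1480*sqrt(3) ≈ 5.5648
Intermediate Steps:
m(x) = sqrt(-2 + 2*x) (m(x) = sqrt(x + (-2 + x)) = sqrt(-2 + 2*x))
((m(1 + 6) - 5)**2)**2 = ((sqrt(-2 + 2*(1 + 6)) - 5)**2)**2 = ((sqrt(-2 + 2*7) - 5)**2)**2 = ((sqrt(-2 + 14) - 5)**2)**2 = ((sqrt(12) - 5)**2)**2 = ((2*sqrt(3) - 5)**2)**2 = ((-5 + 2*sqrt(3))**2)**2 = (-5 + 2*sqrt(3))**4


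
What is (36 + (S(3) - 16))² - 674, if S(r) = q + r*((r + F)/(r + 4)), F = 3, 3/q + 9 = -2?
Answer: -1048057/5929 ≈ -176.77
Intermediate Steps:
q = -3/11 (q = 3/(-9 - 2) = 3/(-11) = 3*(-1/11) = -3/11 ≈ -0.27273)
S(r) = -3/11 + r*(3 + r)/(4 + r) (S(r) = -3/11 + r*((r + 3)/(r + 4)) = -3/11 + r*((3 + r)/(4 + r)) = -3/11 + r*(3 + r)/(4 + r))
(36 + (S(3) - 16))² - 674 = (36 + ((-12 + 11*3² + 30*3)/(11*(4 + 3)) - 16))² - 674 = (36 + ((1/11)*(-12 + 11*9 + 90)/7 - 16))² - 674 = (36 + ((1/11)*(⅐)*(-12 + 99 + 90) - 16))² - 674 = (36 + ((1/11)*(⅐)*177 - 16))² - 674 = (36 + (177/77 - 16))² - 674 = (36 - 1055/77)² - 674 = (1717/77)² - 674 = 2948089/5929 - 674 = -1048057/5929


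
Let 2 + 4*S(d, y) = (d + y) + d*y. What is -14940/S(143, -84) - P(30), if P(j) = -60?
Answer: 51804/797 ≈ 64.999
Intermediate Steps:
S(d, y) = -1/2 + d/4 + y/4 + d*y/4 (S(d, y) = -1/2 + ((d + y) + d*y)/4 = -1/2 + (d + y + d*y)/4 = -1/2 + (d/4 + y/4 + d*y/4) = -1/2 + d/4 + y/4 + d*y/4)
-14940/S(143, -84) - P(30) = -14940/(-1/2 + (1/4)*143 + (1/4)*(-84) + (1/4)*143*(-84)) - 1*(-60) = -14940/(-1/2 + 143/4 - 21 - 3003) + 60 = -14940/(-11955/4) + 60 = -14940*(-4/11955) + 60 = 3984/797 + 60 = 51804/797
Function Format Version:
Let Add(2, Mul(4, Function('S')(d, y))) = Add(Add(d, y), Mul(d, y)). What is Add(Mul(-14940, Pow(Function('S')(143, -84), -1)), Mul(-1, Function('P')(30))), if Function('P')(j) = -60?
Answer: Rational(51804, 797) ≈ 64.999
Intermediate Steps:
Function('S')(d, y) = Add(Rational(-1, 2), Mul(Rational(1, 4), d), Mul(Rational(1, 4), y), Mul(Rational(1, 4), d, y)) (Function('S')(d, y) = Add(Rational(-1, 2), Mul(Rational(1, 4), Add(Add(d, y), Mul(d, y)))) = Add(Rational(-1, 2), Mul(Rational(1, 4), Add(d, y, Mul(d, y)))) = Add(Rational(-1, 2), Add(Mul(Rational(1, 4), d), Mul(Rational(1, 4), y), Mul(Rational(1, 4), d, y))) = Add(Rational(-1, 2), Mul(Rational(1, 4), d), Mul(Rational(1, 4), y), Mul(Rational(1, 4), d, y)))
Add(Mul(-14940, Pow(Function('S')(143, -84), -1)), Mul(-1, Function('P')(30))) = Add(Mul(-14940, Pow(Add(Rational(-1, 2), Mul(Rational(1, 4), 143), Mul(Rational(1, 4), -84), Mul(Rational(1, 4), 143, -84)), -1)), Mul(-1, -60)) = Add(Mul(-14940, Pow(Add(Rational(-1, 2), Rational(143, 4), -21, -3003), -1)), 60) = Add(Mul(-14940, Pow(Rational(-11955, 4), -1)), 60) = Add(Mul(-14940, Rational(-4, 11955)), 60) = Add(Rational(3984, 797), 60) = Rational(51804, 797)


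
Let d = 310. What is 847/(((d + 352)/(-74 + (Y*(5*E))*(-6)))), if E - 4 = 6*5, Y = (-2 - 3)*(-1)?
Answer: -2191189/331 ≈ -6619.9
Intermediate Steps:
Y = 5 (Y = -5*(-1) = 5)
E = 34 (E = 4 + 6*5 = 4 + 30 = 34)
847/(((d + 352)/(-74 + (Y*(5*E))*(-6)))) = 847/(((310 + 352)/(-74 + (5*(5*34))*(-6)))) = 847/((662/(-74 + (5*170)*(-6)))) = 847/((662/(-74 + 850*(-6)))) = 847/((662/(-74 - 5100))) = 847/((662/(-5174))) = 847/((662*(-1/5174))) = 847/(-331/2587) = 847*(-2587/331) = -2191189/331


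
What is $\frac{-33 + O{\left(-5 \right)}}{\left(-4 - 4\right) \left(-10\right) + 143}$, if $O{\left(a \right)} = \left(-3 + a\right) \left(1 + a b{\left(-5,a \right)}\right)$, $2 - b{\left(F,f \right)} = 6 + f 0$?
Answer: $- \frac{201}{223} \approx -0.90135$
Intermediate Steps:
$b{\left(F,f \right)} = -4$ ($b{\left(F,f \right)} = 2 - \left(6 + f 0\right) = 2 - \left(6 + 0\right) = 2 - 6 = -4$)
$O{\left(a \right)} = \left(1 - 4 a\right) \left(-3 + a\right)$ ($O{\left(a \right)} = \left(-3 + a\right) \left(1 + a \left(-4\right)\right) = \left(-3 + a\right) \left(1 - 4 a\right) = \left(1 - 4 a\right) \left(-3 + a\right)$)
$\frac{-33 + O{\left(-5 \right)}}{\left(-4 - 4\right) \left(-10\right) + 143} = \frac{-33 - \left(68 + 100\right)}{\left(-4 - 4\right) \left(-10\right) + 143} = \frac{-33 - 168}{\left(-8\right) \left(-10\right) + 143} = \frac{-33 - 168}{80 + 143} = \frac{-33 - 168}{223} = \left(-201\right) \frac{1}{223} = - \frac{201}{223}$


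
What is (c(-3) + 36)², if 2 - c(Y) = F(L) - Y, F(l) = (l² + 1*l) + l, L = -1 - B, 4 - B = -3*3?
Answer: 17689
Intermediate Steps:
B = 13 (B = 4 - (-3)*3 = 4 - 1*(-9) = 4 + 9 = 13)
L = -14 (L = -1 - 1*13 = -1 - 13 = -14)
F(l) = l² + 2*l (F(l) = (l² + l) + l = (l + l²) + l = l² + 2*l)
c(Y) = -166 + Y (c(Y) = 2 - (-14*(2 - 14) - Y) = 2 - (-14*(-12) - Y) = 2 - (168 - Y) = 2 + (-168 + Y) = -166 + Y)
(c(-3) + 36)² = ((-166 - 3) + 36)² = (-169 + 36)² = (-133)² = 17689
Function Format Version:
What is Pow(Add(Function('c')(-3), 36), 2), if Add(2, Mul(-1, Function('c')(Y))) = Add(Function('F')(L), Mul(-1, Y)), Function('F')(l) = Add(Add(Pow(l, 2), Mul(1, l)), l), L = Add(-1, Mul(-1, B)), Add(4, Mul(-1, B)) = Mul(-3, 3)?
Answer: 17689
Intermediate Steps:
B = 13 (B = Add(4, Mul(-1, Mul(-3, 3))) = Add(4, Mul(-1, -9)) = Add(4, 9) = 13)
L = -14 (L = Add(-1, Mul(-1, 13)) = Add(-1, -13) = -14)
Function('F')(l) = Add(Pow(l, 2), Mul(2, l)) (Function('F')(l) = Add(Add(Pow(l, 2), l), l) = Add(Add(l, Pow(l, 2)), l) = Add(Pow(l, 2), Mul(2, l)))
Function('c')(Y) = Add(-166, Y) (Function('c')(Y) = Add(2, Mul(-1, Add(Mul(-14, Add(2, -14)), Mul(-1, Y)))) = Add(2, Mul(-1, Add(Mul(-14, -12), Mul(-1, Y)))) = Add(2, Mul(-1, Add(168, Mul(-1, Y)))) = Add(2, Add(-168, Y)) = Add(-166, Y))
Pow(Add(Function('c')(-3), 36), 2) = Pow(Add(Add(-166, -3), 36), 2) = Pow(Add(-169, 36), 2) = Pow(-133, 2) = 17689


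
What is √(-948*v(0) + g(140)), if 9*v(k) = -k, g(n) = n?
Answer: 2*√35 ≈ 11.832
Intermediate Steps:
v(k) = -k/9 (v(k) = (-k)/9 = -k/9)
√(-948*v(0) + g(140)) = √(-(-316)*0/3 + 140) = √(-948*0 + 140) = √(0 + 140) = √140 = 2*√35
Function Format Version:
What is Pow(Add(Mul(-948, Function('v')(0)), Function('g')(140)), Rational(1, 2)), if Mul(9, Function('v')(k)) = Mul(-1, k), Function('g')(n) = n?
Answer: Mul(2, Pow(35, Rational(1, 2))) ≈ 11.832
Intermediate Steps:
Function('v')(k) = Mul(Rational(-1, 9), k) (Function('v')(k) = Mul(Rational(1, 9), Mul(-1, k)) = Mul(Rational(-1, 9), k))
Pow(Add(Mul(-948, Function('v')(0)), Function('g')(140)), Rational(1, 2)) = Pow(Add(Mul(-948, Mul(Rational(-1, 9), 0)), 140), Rational(1, 2)) = Pow(Add(Mul(-948, 0), 140), Rational(1, 2)) = Pow(Add(0, 140), Rational(1, 2)) = Pow(140, Rational(1, 2)) = Mul(2, Pow(35, Rational(1, 2)))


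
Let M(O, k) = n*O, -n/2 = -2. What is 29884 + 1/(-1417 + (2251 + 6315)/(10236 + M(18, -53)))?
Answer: 218121368386/7298935 ≈ 29884.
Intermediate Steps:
n = 4 (n = -2*(-2) = 4)
M(O, k) = 4*O
29884 + 1/(-1417 + (2251 + 6315)/(10236 + M(18, -53))) = 29884 + 1/(-1417 + (2251 + 6315)/(10236 + 4*18)) = 29884 + 1/(-1417 + 8566/(10236 + 72)) = 29884 + 1/(-1417 + 8566/10308) = 29884 + 1/(-1417 + 8566*(1/10308)) = 29884 + 1/(-1417 + 4283/5154) = 29884 + 1/(-7298935/5154) = 29884 - 5154/7298935 = 218121368386/7298935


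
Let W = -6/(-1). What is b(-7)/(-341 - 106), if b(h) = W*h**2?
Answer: -98/149 ≈ -0.65772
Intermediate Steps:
W = 6 (W = -6*(-1) = 6)
b(h) = 6*h**2
b(-7)/(-341 - 106) = (6*(-7)**2)/(-341 - 106) = (6*49)/(-447) = 294*(-1/447) = -98/149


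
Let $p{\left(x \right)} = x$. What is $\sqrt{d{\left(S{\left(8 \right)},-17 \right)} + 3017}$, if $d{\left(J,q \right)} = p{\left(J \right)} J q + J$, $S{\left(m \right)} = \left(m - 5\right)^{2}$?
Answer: $\sqrt{1649} \approx 40.608$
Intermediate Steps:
$S{\left(m \right)} = \left(-5 + m\right)^{2}$
$d{\left(J,q \right)} = J + q J^{2}$ ($d{\left(J,q \right)} = J J q + J = J^{2} q + J = q J^{2} + J = J + q J^{2}$)
$\sqrt{d{\left(S{\left(8 \right)},-17 \right)} + 3017} = \sqrt{\left(-5 + 8\right)^{2} \left(1 + \left(-5 + 8\right)^{2} \left(-17\right)\right) + 3017} = \sqrt{3^{2} \left(1 + 3^{2} \left(-17\right)\right) + 3017} = \sqrt{9 \left(1 + 9 \left(-17\right)\right) + 3017} = \sqrt{9 \left(1 - 153\right) + 3017} = \sqrt{9 \left(-152\right) + 3017} = \sqrt{-1368 + 3017} = \sqrt{1649}$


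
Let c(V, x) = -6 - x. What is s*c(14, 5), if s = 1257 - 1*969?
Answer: -3168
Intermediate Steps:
s = 288 (s = 1257 - 969 = 288)
s*c(14, 5) = 288*(-6 - 1*5) = 288*(-6 - 5) = 288*(-11) = -3168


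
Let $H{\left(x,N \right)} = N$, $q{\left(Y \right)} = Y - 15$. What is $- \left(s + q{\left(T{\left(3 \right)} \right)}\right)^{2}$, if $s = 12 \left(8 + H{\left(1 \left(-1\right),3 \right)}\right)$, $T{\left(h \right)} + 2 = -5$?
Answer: $-12100$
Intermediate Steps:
$T{\left(h \right)} = -7$ ($T{\left(h \right)} = -2 - 5 = -7$)
$q{\left(Y \right)} = -15 + Y$ ($q{\left(Y \right)} = Y - 15 = -15 + Y$)
$s = 132$ ($s = 12 \left(8 + 3\right) = 12 \cdot 11 = 132$)
$- \left(s + q{\left(T{\left(3 \right)} \right)}\right)^{2} = - \left(132 - 22\right)^{2} = - 110^{2} = \left(-1\right) 12100 = -12100$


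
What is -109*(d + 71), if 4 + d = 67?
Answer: -14606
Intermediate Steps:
d = 63 (d = -4 + 67 = 63)
-109*(d + 71) = -109*(63 + 71) = -109*134 = -14606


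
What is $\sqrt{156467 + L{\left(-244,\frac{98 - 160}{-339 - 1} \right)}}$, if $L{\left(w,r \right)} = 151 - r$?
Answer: $\frac{\sqrt{4526254930}}{170} \approx 395.75$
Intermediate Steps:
$\sqrt{156467 + L{\left(-244,\frac{98 - 160}{-339 - 1} \right)}} = \sqrt{156467 + \left(151 - \frac{98 - 160}{-339 - 1}\right)} = \sqrt{156467 + \left(151 - - \frac{62}{-340}\right)} = \sqrt{156467 + \left(151 - \left(-62\right) \left(- \frac{1}{340}\right)\right)} = \sqrt{156467 + \left(151 - \frac{31}{170}\right)} = \sqrt{156467 + \frac{25639}{170}} = \sqrt{\frac{26625029}{170}} = \frac{\sqrt{4526254930}}{170}$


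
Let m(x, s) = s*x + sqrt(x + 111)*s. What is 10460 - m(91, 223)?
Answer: -9833 - 223*sqrt(202) ≈ -13002.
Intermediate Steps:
m(x, s) = s*x + s*sqrt(111 + x) (m(x, s) = s*x + sqrt(111 + x)*s = s*x + s*sqrt(111 + x))
10460 - m(91, 223) = 10460 - 223*(91 + sqrt(111 + 91)) = 10460 - 223*(91 + sqrt(202)) = 10460 - (20293 + 223*sqrt(202)) = 10460 + (-20293 - 223*sqrt(202)) = -9833 - 223*sqrt(202)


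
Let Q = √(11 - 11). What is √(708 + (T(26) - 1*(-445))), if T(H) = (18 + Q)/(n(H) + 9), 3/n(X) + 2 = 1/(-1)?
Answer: √4621/2 ≈ 33.989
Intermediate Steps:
Q = 0 (Q = √0 = 0)
n(X) = -1 (n(X) = 3/(-2 + 1/(-1)) = 3/(-2 - 1) = 3/(-3) = 3*(-⅓) = -1)
T(H) = 9/4 (T(H) = (18 + 0)/(-1 + 9) = 18/8 = 18*(⅛) = 9/4)
√(708 + (T(26) - 1*(-445))) = √(708 + (9/4 - 1*(-445))) = √(708 + (9/4 + 445)) = √(708 + 1789/4) = √(4621/4) = √4621/2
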